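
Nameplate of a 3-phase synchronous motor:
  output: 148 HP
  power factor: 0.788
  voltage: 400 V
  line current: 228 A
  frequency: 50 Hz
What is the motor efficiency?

P_out = 148 × 746 = 110408 W
P_in = √3·V_L·I_L·cosφ = 1.732 × 400 × 228 × 0.788 = 124471 W
η = P_out / P_in = 110408 / 124471 = 0.887 = 88.7%

88.7 %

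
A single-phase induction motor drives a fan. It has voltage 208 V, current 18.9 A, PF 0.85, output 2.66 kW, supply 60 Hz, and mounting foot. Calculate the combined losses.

P_in = V·I·cosφ = 208×18.9×0.85 = 3342 W
P_out = 2660 W
Losses = P_in − P_out = 3342 − 2660 = 682 W

682 W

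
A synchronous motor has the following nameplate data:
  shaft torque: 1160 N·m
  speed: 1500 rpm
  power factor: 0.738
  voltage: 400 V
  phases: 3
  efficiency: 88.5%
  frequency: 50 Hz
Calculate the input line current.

403 A

ω = 2π×1500/60 = 157.1 rad/s; P_out = τω = 1160 × 157.1 = 182236 W
P_in = P_out / η = 182236 / 0.885 = 205916 W
I_L = P_in / (√3·V_L·cosφ) = 205916 / (1.732 × 400 × 0.738) = 403 A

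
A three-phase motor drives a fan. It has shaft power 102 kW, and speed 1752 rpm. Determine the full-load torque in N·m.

ω = 2π × 1752/60 = 183.5 rad/s
τ = P/ω = 102000/183.5 = 556 N·m

556 N·m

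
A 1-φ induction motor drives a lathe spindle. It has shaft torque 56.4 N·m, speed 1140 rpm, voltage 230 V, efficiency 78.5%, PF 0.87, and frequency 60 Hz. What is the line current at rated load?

ω = 2π×1140/60 = 119.4 rad/s; P_out = τω = 56.4 × 119.4 = 6734 W
P_in = P_out / η = 6734 / 0.785 = 8578 W
I = P_in / (V·cosφ) = 8578 / (230 × 0.87) = 42.9 A

42.9 A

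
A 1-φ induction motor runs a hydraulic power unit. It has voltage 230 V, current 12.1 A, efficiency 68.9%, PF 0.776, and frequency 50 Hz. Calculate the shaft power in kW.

P_in = V·I·cosφ = 230 × 12.1 × 0.776 = 2160 W
P_out = η·P_in = 0.689 × 2160 = 1488 W

1.49 kW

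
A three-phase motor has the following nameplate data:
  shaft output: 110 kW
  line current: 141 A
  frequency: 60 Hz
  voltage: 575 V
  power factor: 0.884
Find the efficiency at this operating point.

88.6 %

P_out = 110 kW = 110000 W
P_in = √3·V_L·I_L·cosφ = 1.732 × 575 × 141 × 0.884 = 124133 W
η = P_out / P_in = 110000 / 124133 = 0.886 = 88.6%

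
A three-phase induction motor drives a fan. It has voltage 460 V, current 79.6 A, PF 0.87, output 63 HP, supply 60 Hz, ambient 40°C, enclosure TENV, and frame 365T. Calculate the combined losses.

P_in = √3·V·I·cosφ = 1.732×460×79.6×0.87 = 55174 W
P_out = 63×746 = 46998 W
Losses = P_in − P_out = 55174 − 46998 = 8176 W

8.18 kW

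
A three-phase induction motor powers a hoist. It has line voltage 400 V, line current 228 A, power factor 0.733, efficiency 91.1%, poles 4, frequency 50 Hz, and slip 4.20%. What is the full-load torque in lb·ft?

P_in = √3·V·I·cosφ = 1.732 × 400 × 228 × 0.733 = 115784 W
P_out = η·P_in = 0.911 × 115784 = 105479 W
n_s = 120×50/4 = 1500 rpm; n = 1500×(1−0.042) = 1437 rpm
ω = 2π×1437/60 = 150.5 rad/s
τ = P_out/ω = 105479/150.5 = 700.9 N·m
In lb·ft: 700.9/1.356 = 517 lb·ft

517 lb·ft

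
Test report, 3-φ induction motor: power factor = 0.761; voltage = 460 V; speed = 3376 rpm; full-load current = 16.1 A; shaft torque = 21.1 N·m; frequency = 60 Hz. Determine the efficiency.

76.4 %

ω = 2π × 3376/60 = 353.5 rad/s; P_out = τω = 21.1 × 353.5 = 7459 W
P_in = √3·V_L·I_L·cosφ = 1.732 × 460 × 16.1 × 0.761 = 9761 W
η = P_out / P_in = 7459 / 9761 = 0.764 = 76.4%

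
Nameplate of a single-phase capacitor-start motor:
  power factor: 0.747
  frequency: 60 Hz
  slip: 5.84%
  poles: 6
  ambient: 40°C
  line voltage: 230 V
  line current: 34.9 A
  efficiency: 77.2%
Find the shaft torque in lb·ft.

28.9 lb·ft

P_in = V·I·cosφ = 230 × 34.9 × 0.747 = 5996 W
P_out = η·P_in = 0.772 × 5996 = 4629 W
n_s = 120×60/6 = 1200 rpm; n = 1200×(1−0.0584) = 1130 rpm
ω = 2π×1130/60 = 118.3 rad/s
τ = P_out/ω = 4629/118.3 = 39.13 N·m
In lb·ft: 39.13/1.356 = 28.9 lb·ft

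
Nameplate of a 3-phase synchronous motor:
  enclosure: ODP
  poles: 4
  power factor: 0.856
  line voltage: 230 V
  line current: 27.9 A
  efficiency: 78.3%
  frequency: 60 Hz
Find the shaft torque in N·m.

P_in = √3·V·I·cosφ = 1.732 × 230 × 27.9 × 0.856 = 9514 W
P_out = η·P_in = 0.783 × 9514 = 7449 W
n = n_s = 120×60/4 = 1800 rpm (synchronous)
ω = 2π×1800/60 = 188.5 rad/s
τ = P_out/ω = 7449/188.5 = 39.5 N·m

39.5 N·m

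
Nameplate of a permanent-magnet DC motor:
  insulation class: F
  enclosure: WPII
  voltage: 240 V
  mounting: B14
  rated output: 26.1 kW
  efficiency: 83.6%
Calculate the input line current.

130 A

P_out = 26.1 kW = 26100 W
P_in = P_out / η = 26100 / 0.836 = 31220 W
I = P_in / V = 31220 / 240 = 130 A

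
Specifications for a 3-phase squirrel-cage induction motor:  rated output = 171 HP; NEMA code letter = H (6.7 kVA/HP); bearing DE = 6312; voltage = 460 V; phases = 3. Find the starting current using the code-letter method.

S_LR = 6.7 × 171 = 1145.7 kVA
I_LR = S_LR/(√3·V_L) = 1145700/(1.732×460) = 1440 A

1440 A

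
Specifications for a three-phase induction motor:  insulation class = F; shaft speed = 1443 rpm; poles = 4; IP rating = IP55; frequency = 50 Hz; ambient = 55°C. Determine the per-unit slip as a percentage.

3.80 %

n_s = 120f/p = 120×50/4 = 1500 rpm
s = (n_s − n)/n_s = (1500 − 1443)/1500 = 0.0380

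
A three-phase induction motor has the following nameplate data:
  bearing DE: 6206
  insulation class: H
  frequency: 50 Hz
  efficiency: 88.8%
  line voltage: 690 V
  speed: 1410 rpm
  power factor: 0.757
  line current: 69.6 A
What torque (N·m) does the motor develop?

P_in = √3·V·I·cosφ = 1.732 × 690 × 69.6 × 0.757 = 62965 W
P_out = η·P_in = 0.888 × 62965 = 55913 W
n = 1410 rpm
ω = 2π×1410/60 = 147.7 rad/s
τ = P_out/ω = 55913/147.7 = 379 N·m

379 N·m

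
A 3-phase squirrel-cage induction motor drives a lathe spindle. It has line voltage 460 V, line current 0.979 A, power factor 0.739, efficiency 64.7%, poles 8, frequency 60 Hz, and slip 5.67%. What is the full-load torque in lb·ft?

P_in = √3·V·I·cosφ = 1.732 × 460 × 0.979 × 0.739 = 576 W
P_out = η·P_in = 0.647 × 576 = 373 W
n_s = 120×60/8 = 900 rpm; n = 900×(1−0.0567) = 849 rpm
ω = 2π×849/60 = 88.91 rad/s
τ = P_out/ω = 373/88.91 = 4.195 N·m
In lb·ft: 4.195/1.356 = 3.09 lb·ft

3.09 lb·ft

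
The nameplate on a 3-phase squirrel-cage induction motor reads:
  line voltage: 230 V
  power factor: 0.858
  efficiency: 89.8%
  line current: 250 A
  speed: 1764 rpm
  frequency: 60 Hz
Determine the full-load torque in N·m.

415 N·m

P_in = √3·V·I·cosφ = 1.732 × 230 × 250 × 0.858 = 85448 W
P_out = η·P_in = 0.898 × 85448 = 76732 W
n = 1764 rpm
ω = 2π×1764/60 = 184.7 rad/s
τ = P_out/ω = 76732/184.7 = 415 N·m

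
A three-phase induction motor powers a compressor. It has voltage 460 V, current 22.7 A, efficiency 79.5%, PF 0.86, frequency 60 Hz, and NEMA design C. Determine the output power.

12.4 kW

P_in = √3·V·I·cosφ = 1.732 × 460 × 22.7 × 0.86 = 15554 W
P_out = η·P_in = 0.795 × 15554 = 12365 W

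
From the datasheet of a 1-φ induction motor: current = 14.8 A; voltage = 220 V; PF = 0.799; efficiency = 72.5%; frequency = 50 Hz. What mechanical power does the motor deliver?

1.89 kW

P_in = V·I·cosφ = 220 × 14.8 × 0.799 = 2602 W
P_out = η·P_in = 0.725 × 2602 = 1886 W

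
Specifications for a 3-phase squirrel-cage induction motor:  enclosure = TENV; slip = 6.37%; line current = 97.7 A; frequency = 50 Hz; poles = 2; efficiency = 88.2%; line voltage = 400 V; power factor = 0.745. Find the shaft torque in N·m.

151 N·m

P_in = √3·V·I·cosφ = 1.732 × 400 × 97.7 × 0.745 = 50426 W
P_out = η·P_in = 0.882 × 50426 = 44476 W
n_s = 120×50/2 = 3000 rpm; n = 3000×(1−0.0637) = 2809 rpm
ω = 2π×2809/60 = 294.2 rad/s
τ = P_out/ω = 44476/294.2 = 151 N·m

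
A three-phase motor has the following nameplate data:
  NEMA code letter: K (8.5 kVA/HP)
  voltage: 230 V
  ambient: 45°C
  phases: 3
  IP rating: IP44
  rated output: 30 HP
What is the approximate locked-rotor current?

640 A

S_LR = 8.5 × 30 = 255 kVA
I_LR = S_LR/(√3·V_L) = 255000/(1.732×230) = 640 A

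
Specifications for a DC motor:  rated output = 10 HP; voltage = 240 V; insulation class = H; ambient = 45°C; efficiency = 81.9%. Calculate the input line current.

38 A

P_out = 10 × 746 = 7460 W
P_in = P_out / η = 7460 / 0.819 = 9109 W
I = P_in / V = 9109 / 240 = 38 A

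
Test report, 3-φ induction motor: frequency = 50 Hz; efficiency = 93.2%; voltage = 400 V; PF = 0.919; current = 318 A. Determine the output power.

P_in = √3·V·I·cosφ = 1.732 × 400 × 318 × 0.919 = 202465 W
P_out = η·P_in = 0.932 × 202465 = 188697 W

189 kW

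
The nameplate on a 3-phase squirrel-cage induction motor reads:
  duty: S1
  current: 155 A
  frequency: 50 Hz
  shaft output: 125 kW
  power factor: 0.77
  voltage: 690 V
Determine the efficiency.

P_out = 125 kW = 125000 W
P_in = √3·V_L·I_L·cosφ = 1.732 × 690 × 155 × 0.77 = 142633 W
η = P_out / P_in = 125000 / 142633 = 0.876 = 87.6%

87.6 %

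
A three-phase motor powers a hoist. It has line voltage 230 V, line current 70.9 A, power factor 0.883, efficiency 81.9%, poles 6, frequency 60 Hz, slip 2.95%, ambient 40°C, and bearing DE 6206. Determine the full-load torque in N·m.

P_in = √3·V·I·cosφ = 1.732 × 230 × 70.9 × 0.883 = 24939 W
P_out = η·P_in = 0.819 × 24939 = 20425 W
n_s = 120×60/6 = 1200 rpm; n = 1200×(1−0.0295) = 1165 rpm
ω = 2π×1165/60 = 122 rad/s
τ = P_out/ω = 20425/122 = 167 N·m

167 N·m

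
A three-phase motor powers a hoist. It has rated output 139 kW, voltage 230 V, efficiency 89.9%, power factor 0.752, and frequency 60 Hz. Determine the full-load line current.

P_out = 139 kW = 139000 W
P_in = P_out / η = 139000 / 0.899 = 154616 W
I_L = P_in / (√3·V_L·cosφ) = 154616 / (1.732 × 230 × 0.752) = 516 A

516 A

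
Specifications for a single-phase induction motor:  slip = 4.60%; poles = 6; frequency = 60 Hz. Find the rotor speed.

1145 rpm

n_s = 120f/p = 120×60/6 = 1200 rpm
n = n_s(1 − s) = 1200 × (1 − 0.046) = 1145 rpm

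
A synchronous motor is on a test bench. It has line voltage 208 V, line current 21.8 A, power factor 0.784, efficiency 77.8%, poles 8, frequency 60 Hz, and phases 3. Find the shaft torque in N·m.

50.8 N·m

P_in = √3·V·I·cosφ = 1.732 × 208 × 21.8 × 0.784 = 6157 W
P_out = η·P_in = 0.778 × 6157 = 4790 W
n = n_s = 120×60/8 = 900 rpm (synchronous)
ω = 2π×900/60 = 94.25 rad/s
τ = P_out/ω = 4790/94.25 = 50.8 N·m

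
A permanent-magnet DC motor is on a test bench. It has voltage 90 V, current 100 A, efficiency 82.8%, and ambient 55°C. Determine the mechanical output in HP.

P_in = V·I = 90 × 100 = 9000 W
P_out = η·P_in = 0.828 × 9000 = 7452 W
= 7452/746 = 9.99 HP

9.99 HP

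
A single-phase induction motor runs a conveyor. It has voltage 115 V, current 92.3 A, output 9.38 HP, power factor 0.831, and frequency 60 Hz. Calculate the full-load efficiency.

79.3 %

P_out = 9.38 × 746 = 6997 W
P_in = V·I·cosφ = 115 × 92.3 × 0.831 = 8821 W
η = P_out / P_in = 6997 / 8821 = 0.793 = 79.3%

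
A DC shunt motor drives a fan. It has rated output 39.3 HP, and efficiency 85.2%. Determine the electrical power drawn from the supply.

P_out = 39.3 × 746 = 29318 W
P_in = P_out/η = 29318/0.852 = 34411 W = 34.4 kW

34.4 kW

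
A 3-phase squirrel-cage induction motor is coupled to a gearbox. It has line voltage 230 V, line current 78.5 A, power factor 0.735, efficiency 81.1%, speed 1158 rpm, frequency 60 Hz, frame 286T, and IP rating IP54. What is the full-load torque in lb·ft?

P_in = √3·V·I·cosφ = 1.732 × 230 × 78.5 × 0.735 = 22984 W
P_out = η·P_in = 0.811 × 22984 = 18640 W
n = 1158 rpm
ω = 2π×1158/60 = 121.3 rad/s
τ = P_out/ω = 18640/121.3 = 153.7 N·m
In lb·ft: 153.7/1.356 = 113 lb·ft

113 lb·ft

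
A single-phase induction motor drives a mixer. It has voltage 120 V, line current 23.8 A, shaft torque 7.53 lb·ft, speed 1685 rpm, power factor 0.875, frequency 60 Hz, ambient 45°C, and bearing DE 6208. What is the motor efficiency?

72.1 %

τ = 7.53 lb·ft × 1.356 = 10.21 N·m
ω = 2π × 1685/60 = 176.5 rad/s; P_out = τω = 10.21 × 176.5 = 1802 W
P_in = V·I·cosφ = 120 × 23.8 × 0.875 = 2499 W
η = P_out / P_in = 1802 / 2499 = 0.721 = 72.1%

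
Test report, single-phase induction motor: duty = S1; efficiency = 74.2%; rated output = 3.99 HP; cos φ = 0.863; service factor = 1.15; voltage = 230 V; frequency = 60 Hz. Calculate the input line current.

20.2 A

P_out = 3.99 × 746 = 2977 W
P_in = P_out / η = 2977 / 0.742 = 4012 W
I = P_in / (V·cosφ) = 4012 / (230 × 0.863) = 20.2 A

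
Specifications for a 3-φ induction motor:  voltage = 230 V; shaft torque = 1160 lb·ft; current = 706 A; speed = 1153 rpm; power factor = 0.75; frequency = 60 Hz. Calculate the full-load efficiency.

90.0 %

τ = 1160 lb·ft × 1.356 = 1573 N·m
ω = 2π × 1153/60 = 120.7 rad/s; P_out = τω = 1573 × 120.7 = 189861 W
P_in = √3·V_L·I_L·cosφ = 1.732 × 230 × 706 × 0.75 = 210932 W
η = P_out / P_in = 189861 / 210932 = 0.900 = 90.0%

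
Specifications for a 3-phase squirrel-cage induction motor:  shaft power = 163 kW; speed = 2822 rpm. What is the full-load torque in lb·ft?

407 lb·ft

ω = 2π × 2822/60 = 295.5 rad/s
τ = P/ω = 163000/295.5 = 551.6 N·m
In lb·ft: 551.6/1.356 = 407 lb·ft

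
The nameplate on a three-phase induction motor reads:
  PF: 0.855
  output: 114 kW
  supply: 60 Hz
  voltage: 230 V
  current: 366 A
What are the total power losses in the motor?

10700 W

P_in = √3·V·I·cosφ = 1.732×230×366×0.855 = 124659 W
P_out = 114000 W
Losses = P_in − P_out = 124659 − 114000 = 10659 W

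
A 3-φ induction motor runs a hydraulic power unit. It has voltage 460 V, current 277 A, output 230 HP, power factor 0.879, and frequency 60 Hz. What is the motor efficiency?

88.4 %

P_out = 230 × 746 = 171580 W
P_in = √3·V_L·I_L·cosφ = 1.732 × 460 × 277 × 0.879 = 193988 W
η = P_out / P_in = 171580 / 193988 = 0.884 = 88.4%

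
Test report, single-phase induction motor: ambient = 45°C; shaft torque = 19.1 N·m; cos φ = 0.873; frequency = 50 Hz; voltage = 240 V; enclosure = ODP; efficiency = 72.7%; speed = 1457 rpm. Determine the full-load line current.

19.1 A

ω = 2π×1457/60 = 152.6 rad/s; P_out = τω = 19.1 × 152.6 = 2915 W
P_in = P_out / η = 2915 / 0.727 = 4010 W
I = P_in / (V·cosφ) = 4010 / (240 × 0.873) = 19.1 A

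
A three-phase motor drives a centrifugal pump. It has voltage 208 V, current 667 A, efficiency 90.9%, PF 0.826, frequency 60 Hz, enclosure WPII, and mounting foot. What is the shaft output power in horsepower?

P_in = √3·V·I·cosφ = 1.732 × 208 × 667 × 0.826 = 198480 W
P_out = η·P_in = 0.909 × 198480 = 180418 W
= 180418/746 = 242 HP

242 HP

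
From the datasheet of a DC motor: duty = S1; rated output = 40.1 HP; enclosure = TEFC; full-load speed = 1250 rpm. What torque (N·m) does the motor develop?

P_out = 40.1 × 746 = 29915 W
ω = 2π × 1250/60 = 130.9 rad/s
τ = P_out/ω = 29915/130.9 = 229 N·m

229 N·m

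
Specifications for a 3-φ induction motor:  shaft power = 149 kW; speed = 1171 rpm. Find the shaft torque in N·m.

1220 N·m

ω = 2π × 1171/60 = 122.6 rad/s
τ = P/ω = 149000/122.6 = 1220 N·m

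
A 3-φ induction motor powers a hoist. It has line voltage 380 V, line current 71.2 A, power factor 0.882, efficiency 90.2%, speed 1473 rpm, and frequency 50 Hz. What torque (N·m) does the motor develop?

P_in = √3·V·I·cosφ = 1.732 × 380 × 71.2 × 0.882 = 41331 W
P_out = η·P_in = 0.902 × 41331 = 37281 W
n = 1473 rpm
ω = 2π×1473/60 = 154.3 rad/s
τ = P_out/ω = 37281/154.3 = 242 N·m

242 N·m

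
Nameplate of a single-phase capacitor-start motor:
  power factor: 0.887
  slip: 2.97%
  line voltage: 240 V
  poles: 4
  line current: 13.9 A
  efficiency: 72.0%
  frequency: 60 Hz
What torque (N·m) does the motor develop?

11.6 N·m

P_in = V·I·cosφ = 240 × 13.9 × 0.887 = 2959 W
P_out = η·P_in = 0.72 × 2959 = 2130 W
n_s = 120×60/4 = 1800 rpm; n = 1800×(1−0.0297) = 1747 rpm
ω = 2π×1747/60 = 182.9 rad/s
τ = P_out/ω = 2130/182.9 = 11.6 N·m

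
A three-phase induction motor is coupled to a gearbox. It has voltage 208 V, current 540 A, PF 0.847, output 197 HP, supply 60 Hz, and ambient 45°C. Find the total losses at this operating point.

P_in = √3·V·I·cosφ = 1.732×208×540×0.847 = 164774 W
P_out = 197×746 = 146962 W
Losses = P_in − P_out = 164774 − 146962 = 17812 W

17.8 kW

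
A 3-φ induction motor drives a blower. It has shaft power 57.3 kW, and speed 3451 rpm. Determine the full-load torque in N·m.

159 N·m

ω = 2π × 3451/60 = 361.4 rad/s
τ = P/ω = 57300/361.4 = 159 N·m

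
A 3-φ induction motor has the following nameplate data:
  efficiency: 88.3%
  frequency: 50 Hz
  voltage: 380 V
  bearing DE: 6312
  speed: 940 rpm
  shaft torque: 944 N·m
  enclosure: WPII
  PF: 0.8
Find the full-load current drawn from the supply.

200 A

ω = 2π×940/60 = 98.44 rad/s; P_out = τω = 944 × 98.44 = 92927 W
P_in = P_out / η = 92927 / 0.883 = 105240 W
I_L = P_in / (√3·V_L·cosφ) = 105240 / (1.732 × 380 × 0.8) = 200 A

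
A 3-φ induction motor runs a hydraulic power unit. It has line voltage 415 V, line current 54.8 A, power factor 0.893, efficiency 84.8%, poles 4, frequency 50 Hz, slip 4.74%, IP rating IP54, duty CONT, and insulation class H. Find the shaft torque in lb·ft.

147 lb·ft

P_in = √3·V·I·cosφ = 1.732 × 415 × 54.8 × 0.893 = 35175 W
P_out = η·P_in = 0.848 × 35175 = 29828 W
n_s = 120×50/4 = 1500 rpm; n = 1500×(1−0.0474) = 1429 rpm
ω = 2π×1429/60 = 149.6 rad/s
τ = P_out/ω = 29828/149.6 = 199.4 N·m
In lb·ft: 199.4/1.356 = 147 lb·ft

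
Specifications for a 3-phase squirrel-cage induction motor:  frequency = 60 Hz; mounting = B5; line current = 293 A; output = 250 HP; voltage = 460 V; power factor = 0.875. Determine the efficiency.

P_out = 250 × 746 = 186500 W
P_in = √3·V_L·I_L·cosφ = 1.732 × 460 × 293 × 0.875 = 204259 W
η = P_out / P_in = 186500 / 204259 = 0.913 = 91.3%

91.3 %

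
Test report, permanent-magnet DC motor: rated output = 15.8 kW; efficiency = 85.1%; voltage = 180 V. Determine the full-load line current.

P_out = 15.8 kW = 15800 W
P_in = P_out / η = 15800 / 0.851 = 18566 W
I = P_in / V = 18566 / 180 = 103 A

103 A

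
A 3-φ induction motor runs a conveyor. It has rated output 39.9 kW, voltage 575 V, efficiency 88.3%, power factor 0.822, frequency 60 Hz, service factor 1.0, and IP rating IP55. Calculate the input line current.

55.2 A

P_out = 39.9 kW = 39900 W
P_in = P_out / η = 39900 / 0.883 = 45187 W
I_L = P_in / (√3·V_L·cosφ) = 45187 / (1.732 × 575 × 0.822) = 55.2 A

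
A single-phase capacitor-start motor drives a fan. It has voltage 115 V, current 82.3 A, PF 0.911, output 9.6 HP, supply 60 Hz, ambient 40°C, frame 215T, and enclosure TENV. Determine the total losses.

P_in = V·I·cosφ = 115×82.3×0.911 = 8622 W
P_out = 9.6×746 = 7162 W
Losses = P_in − P_out = 8622 − 7162 = 1460 W

1460 W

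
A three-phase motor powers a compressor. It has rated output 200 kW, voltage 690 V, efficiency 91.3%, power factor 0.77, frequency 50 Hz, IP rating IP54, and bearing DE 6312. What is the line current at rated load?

P_out = 200 kW = 200000 W
P_in = P_out / η = 200000 / 0.913 = 219058 W
I_L = P_in / (√3·V_L·cosφ) = 219058 / (1.732 × 690 × 0.77) = 238 A

238 A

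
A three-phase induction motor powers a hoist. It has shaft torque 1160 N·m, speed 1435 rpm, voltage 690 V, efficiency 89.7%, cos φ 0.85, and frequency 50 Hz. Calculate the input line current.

191 A

ω = 2π×1435/60 = 150.3 rad/s; P_out = τω = 1160 × 150.3 = 174348 W
P_in = P_out / η = 174348 / 0.897 = 194368 W
I_L = P_in / (√3·V_L·cosφ) = 194368 / (1.732 × 690 × 0.85) = 191 A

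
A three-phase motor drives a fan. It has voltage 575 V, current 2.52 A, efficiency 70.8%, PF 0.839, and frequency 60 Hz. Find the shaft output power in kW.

1.49 kW

P_in = √3·V·I·cosφ = 1.732 × 575 × 2.52 × 0.839 = 2106 W
P_out = η·P_in = 0.708 × 2106 = 1491 W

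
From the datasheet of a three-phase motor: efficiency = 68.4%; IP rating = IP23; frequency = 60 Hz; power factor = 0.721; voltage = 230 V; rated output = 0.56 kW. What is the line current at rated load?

P_out = 0.56 kW = 560 W
P_in = P_out / η = 560 / 0.684 = 819 W
I_L = P_in / (√3·V_L·cosφ) = 819 / (1.732 × 230 × 0.721) = 2.85 A

2.85 A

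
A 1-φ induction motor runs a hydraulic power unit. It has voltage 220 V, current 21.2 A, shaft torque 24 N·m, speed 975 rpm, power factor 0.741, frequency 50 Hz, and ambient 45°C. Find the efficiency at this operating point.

70.9 %

ω = 2π × 975/60 = 102.1 rad/s; P_out = τω = 24 × 102.1 = 2450 W
P_in = V·I·cosφ = 220 × 21.2 × 0.741 = 3456 W
η = P_out / P_in = 2450 / 3456 = 0.709 = 70.9%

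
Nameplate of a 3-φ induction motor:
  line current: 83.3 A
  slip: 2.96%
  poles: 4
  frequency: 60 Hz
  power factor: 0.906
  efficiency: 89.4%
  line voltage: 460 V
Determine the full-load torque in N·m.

294 N·m

P_in = √3·V·I·cosφ = 1.732 × 460 × 83.3 × 0.906 = 60128 W
P_out = η·P_in = 0.894 × 60128 = 53754 W
n_s = 120×60/4 = 1800 rpm; n = 1800×(1−0.0296) = 1747 rpm
ω = 2π×1747/60 = 182.9 rad/s
τ = P_out/ω = 53754/182.9 = 294 N·m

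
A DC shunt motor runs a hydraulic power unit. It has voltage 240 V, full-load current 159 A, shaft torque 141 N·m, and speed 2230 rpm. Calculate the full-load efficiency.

86.3 %

ω = 2π × 2230/60 = 233.5 rad/s; P_out = τω = 141 × 233.5 = 32924 W
P_in = V·I = 240 × 159 = 38160 W
η = P_out / P_in = 32924 / 38160 = 0.863 = 86.3%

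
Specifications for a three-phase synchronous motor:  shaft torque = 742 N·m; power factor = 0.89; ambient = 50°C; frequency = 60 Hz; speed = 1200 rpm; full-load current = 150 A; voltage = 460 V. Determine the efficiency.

87.7 %

ω = 2π × 1200/60 = 125.7 rad/s; P_out = τω = 742 × 125.7 = 93269 W
P_in = √3·V_L·I_L·cosφ = 1.732 × 460 × 150 × 0.89 = 106362 W
η = P_out / P_in = 93269 / 106362 = 0.877 = 87.7%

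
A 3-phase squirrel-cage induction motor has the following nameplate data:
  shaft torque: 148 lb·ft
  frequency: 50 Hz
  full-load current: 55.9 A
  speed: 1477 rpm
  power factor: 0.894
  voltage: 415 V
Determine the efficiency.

86.4 %

τ = 148 lb·ft × 1.356 = 200.7 N·m
ω = 2π × 1477/60 = 154.7 rad/s; P_out = τω = 200.7 × 154.7 = 31048 W
P_in = √3·V_L·I_L·cosφ = 1.732 × 415 × 55.9 × 0.894 = 35921 W
η = P_out / P_in = 31048 / 35921 = 0.864 = 86.4%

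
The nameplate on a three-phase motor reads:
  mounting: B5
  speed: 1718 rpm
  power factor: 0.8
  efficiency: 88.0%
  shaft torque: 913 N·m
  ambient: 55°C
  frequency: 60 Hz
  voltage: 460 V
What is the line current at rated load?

ω = 2π×1718/60 = 179.9 rad/s; P_out = τω = 913 × 179.9 = 164249 W
P_in = P_out / η = 164249 / 0.880 = 186647 W
I_L = P_in / (√3·V_L·cosφ) = 186647 / (1.732 × 460 × 0.8) = 293 A

293 A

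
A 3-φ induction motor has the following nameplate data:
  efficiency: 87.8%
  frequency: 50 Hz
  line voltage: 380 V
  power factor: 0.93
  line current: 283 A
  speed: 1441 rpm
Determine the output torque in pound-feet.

P_in = √3·V·I·cosφ = 1.732 × 380 × 283 × 0.93 = 173221 W
P_out = η·P_in = 0.878 × 173221 = 152088 W
n = 1441 rpm
ω = 2π×1441/60 = 150.9 rad/s
τ = P_out/ω = 152088/150.9 = 1008 N·m
In lb·ft: 1008/1.356 = 743 lb·ft

743 lb·ft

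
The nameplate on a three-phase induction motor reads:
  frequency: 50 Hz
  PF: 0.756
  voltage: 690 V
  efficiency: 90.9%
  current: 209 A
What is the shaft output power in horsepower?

230 HP

P_in = √3·V·I·cosφ = 1.732 × 690 × 209 × 0.756 = 188827 W
P_out = η·P_in = 0.909 × 188827 = 171644 W
= 171644/746 = 230 HP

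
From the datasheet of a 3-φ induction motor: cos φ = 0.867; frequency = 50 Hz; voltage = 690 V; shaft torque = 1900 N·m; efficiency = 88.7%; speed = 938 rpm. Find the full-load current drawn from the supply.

203 A

ω = 2π×938/60 = 98.23 rad/s; P_out = τω = 1900 × 98.23 = 186637 W
P_in = P_out / η = 186637 / 0.887 = 210414 W
I_L = P_in / (√3·V_L·cosφ) = 210414 / (1.732 × 690 × 0.867) = 203 A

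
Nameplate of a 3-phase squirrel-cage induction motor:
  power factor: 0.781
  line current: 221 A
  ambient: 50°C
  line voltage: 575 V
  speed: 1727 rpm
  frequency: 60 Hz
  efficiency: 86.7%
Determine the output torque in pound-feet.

608 lb·ft

P_in = √3·V·I·cosφ = 1.732 × 575 × 221 × 0.781 = 171893 W
P_out = η·P_in = 0.867 × 171893 = 149031 W
n = 1727 rpm
ω = 2π×1727/60 = 180.9 rad/s
τ = P_out/ω = 149031/180.9 = 823.8 N·m
In lb·ft: 823.8/1.356 = 608 lb·ft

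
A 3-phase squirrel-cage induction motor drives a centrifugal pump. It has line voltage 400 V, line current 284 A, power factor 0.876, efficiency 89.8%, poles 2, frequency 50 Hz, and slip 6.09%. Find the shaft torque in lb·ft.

387 lb·ft

P_in = √3·V·I·cosφ = 1.732 × 400 × 284 × 0.876 = 172358 W
P_out = η·P_in = 0.898 × 172358 = 154777 W
n_s = 120×50/2 = 3000 rpm; n = 3000×(1−0.0609) = 2817 rpm
ω = 2π×2817/60 = 295 rad/s
τ = P_out/ω = 154777/295 = 524.7 N·m
In lb·ft: 524.7/1.356 = 387 lb·ft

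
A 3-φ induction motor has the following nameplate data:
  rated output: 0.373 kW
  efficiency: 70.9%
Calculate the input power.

P_out = 373 W
P_in = P_out/η = 373/0.709 = 526 W = 0.526 kW

0.526 kW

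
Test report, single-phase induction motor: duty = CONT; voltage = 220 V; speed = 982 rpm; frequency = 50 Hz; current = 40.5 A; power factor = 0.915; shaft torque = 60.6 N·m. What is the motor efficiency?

ω = 2π × 982/60 = 102.8 rad/s; P_out = τω = 60.6 × 102.8 = 6230 W
P_in = V·I·cosφ = 220 × 40.5 × 0.915 = 8153 W
η = P_out / P_in = 6230 / 8153 = 0.764 = 76.4%

76.4 %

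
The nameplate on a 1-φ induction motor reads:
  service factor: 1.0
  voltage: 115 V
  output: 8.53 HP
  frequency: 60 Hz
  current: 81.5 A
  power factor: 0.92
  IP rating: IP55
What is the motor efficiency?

P_out = 8.53 × 746 = 6363 W
P_in = V·I·cosφ = 115 × 81.5 × 0.92 = 8623 W
η = P_out / P_in = 6363 / 8623 = 0.738 = 73.8%

73.8 %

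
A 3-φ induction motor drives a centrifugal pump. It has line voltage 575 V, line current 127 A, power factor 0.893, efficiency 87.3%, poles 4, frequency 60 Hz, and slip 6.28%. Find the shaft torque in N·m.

558 N·m

P_in = √3·V·I·cosφ = 1.732 × 575 × 127 × 0.893 = 112946 W
P_out = η·P_in = 0.873 × 112946 = 98602 W
n_s = 120×60/4 = 1800 rpm; n = 1800×(1−0.0628) = 1687 rpm
ω = 2π×1687/60 = 176.7 rad/s
τ = P_out/ω = 98602/176.7 = 558 N·m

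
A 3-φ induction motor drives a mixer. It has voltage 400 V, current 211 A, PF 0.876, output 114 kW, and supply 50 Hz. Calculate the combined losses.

P_in = √3·V·I·cosφ = 1.732×400×211×0.876 = 128054 W
P_out = 114000 W
Losses = P_in − P_out = 128054 − 114000 = 14054 W

14100 W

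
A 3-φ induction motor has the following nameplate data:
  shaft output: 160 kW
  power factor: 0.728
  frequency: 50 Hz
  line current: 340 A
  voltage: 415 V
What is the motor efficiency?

89.9 %

P_out = 160 kW = 160000 W
P_in = √3·V_L·I_L·cosφ = 1.732 × 415 × 340 × 0.728 = 177912 W
η = P_out / P_in = 160000 / 177912 = 0.899 = 89.9%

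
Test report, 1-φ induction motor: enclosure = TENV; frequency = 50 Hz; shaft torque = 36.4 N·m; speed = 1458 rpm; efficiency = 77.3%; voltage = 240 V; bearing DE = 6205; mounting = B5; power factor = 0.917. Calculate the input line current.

ω = 2π×1458/60 = 152.7 rad/s; P_out = τω = 36.4 × 152.7 = 5558 W
P_in = P_out / η = 5558 / 0.773 = 7190 W
I = P_in / (V·cosφ) = 7190 / (240 × 0.917) = 32.7 A

32.7 A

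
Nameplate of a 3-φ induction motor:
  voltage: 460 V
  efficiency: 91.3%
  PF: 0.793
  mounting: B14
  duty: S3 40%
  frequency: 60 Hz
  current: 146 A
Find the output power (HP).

113 HP

P_in = √3·V·I·cosφ = 1.732 × 460 × 146 × 0.793 = 92243 W
P_out = η·P_in = 0.913 × 92243 = 84218 W
= 84218/746 = 113 HP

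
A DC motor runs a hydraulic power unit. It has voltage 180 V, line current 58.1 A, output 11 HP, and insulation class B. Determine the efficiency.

P_out = 11 × 746 = 8206 W
P_in = V·I = 180 × 58.1 = 10458 W
η = P_out / P_in = 8206 / 10458 = 0.785 = 78.5%

78.5 %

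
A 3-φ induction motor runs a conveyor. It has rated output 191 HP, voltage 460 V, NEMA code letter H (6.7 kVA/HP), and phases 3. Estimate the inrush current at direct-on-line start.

1610 A

S_LR = 6.7 × 191 = 1279.7 kVA
I_LR = S_LR/(√3·V_L) = 1279700/(1.732×460) = 1610 A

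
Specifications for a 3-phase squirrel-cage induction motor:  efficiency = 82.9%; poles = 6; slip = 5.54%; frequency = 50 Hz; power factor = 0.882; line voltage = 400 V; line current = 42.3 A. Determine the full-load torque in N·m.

P_in = √3·V·I·cosφ = 1.732 × 400 × 42.3 × 0.882 = 25847 W
P_out = η·P_in = 0.829 × 25847 = 21427 W
n_s = 120×50/6 = 1000 rpm; n = 1000×(1−0.0554) = 945 rpm
ω = 2π×945/60 = 98.96 rad/s
τ = P_out/ω = 21427/98.96 = 217 N·m

217 N·m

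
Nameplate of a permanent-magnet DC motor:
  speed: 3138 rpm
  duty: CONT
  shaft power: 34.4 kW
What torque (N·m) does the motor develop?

ω = 2π × 3138/60 = 328.6 rad/s
τ = P/ω = 34400/328.6 = 105 N·m

105 N·m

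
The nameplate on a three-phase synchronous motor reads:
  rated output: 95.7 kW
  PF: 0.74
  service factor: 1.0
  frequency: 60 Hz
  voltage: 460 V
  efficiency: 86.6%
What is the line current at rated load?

187 A

P_out = 95.7 kW = 95700 W
P_in = P_out / η = 95700 / 0.866 = 110508 W
I_L = P_in / (√3·V_L·cosφ) = 110508 / (1.732 × 460 × 0.74) = 187 A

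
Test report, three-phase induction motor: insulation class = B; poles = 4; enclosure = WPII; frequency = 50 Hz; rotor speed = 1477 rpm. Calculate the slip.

n_s = 120f/p = 120×50/4 = 1500 rpm
s = (n_s − n)/n_s = (1500 − 1477)/1500 = 0.0153

1.53 %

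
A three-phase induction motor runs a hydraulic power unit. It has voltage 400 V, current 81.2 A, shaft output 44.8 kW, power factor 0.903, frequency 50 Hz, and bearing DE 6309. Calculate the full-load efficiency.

P_out = 44.8 kW = 44800 W
P_in = √3·V_L·I_L·cosφ = 1.732 × 400 × 81.2 × 0.903 = 50799 W
η = P_out / P_in = 44800 / 50799 = 0.882 = 88.2%

88.2 %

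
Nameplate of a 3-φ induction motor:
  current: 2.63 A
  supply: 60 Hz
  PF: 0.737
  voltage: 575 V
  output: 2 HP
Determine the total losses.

438 W

P_in = √3·V·I·cosφ = 1.732×575×2.63×0.737 = 1930 W
P_out = 2×746 = 1492 W
Losses = P_in − P_out = 1930 − 1492 = 438 W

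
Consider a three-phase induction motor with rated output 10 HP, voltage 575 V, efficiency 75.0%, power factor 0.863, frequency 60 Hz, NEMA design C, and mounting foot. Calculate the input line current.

11.6 A

P_out = 10 × 746 = 7460 W
P_in = P_out / η = 7460 / 0.750 = 9947 W
I_L = P_in / (√3·V_L·cosφ) = 9947 / (1.732 × 575 × 0.863) = 11.6 A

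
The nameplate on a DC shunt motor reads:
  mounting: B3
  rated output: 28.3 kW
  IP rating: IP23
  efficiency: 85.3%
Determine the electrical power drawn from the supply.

33.2 kW

P_out = 28300 W
P_in = P_out/η = 28300/0.853 = 33177 W = 33.2 kW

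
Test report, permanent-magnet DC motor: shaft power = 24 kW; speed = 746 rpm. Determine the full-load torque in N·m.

ω = 2π × 746/60 = 78.12 rad/s
τ = P/ω = 24000/78.12 = 307 N·m

307 N·m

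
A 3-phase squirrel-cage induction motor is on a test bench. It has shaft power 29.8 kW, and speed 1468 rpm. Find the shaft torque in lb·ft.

143 lb·ft

ω = 2π × 1468/60 = 153.7 rad/s
τ = P/ω = 29800/153.7 = 193.9 N·m
In lb·ft: 193.9/1.356 = 143 lb·ft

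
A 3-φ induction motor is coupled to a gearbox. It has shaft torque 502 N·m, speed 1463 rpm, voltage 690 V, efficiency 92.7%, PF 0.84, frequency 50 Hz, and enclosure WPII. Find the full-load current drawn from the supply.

ω = 2π×1463/60 = 153.2 rad/s; P_out = τω = 502 × 153.2 = 76906 W
P_in = P_out / η = 76906 / 0.927 = 82962 W
I_L = P_in / (√3·V_L·cosφ) = 82962 / (1.732 × 690 × 0.84) = 82.6 A

82.6 A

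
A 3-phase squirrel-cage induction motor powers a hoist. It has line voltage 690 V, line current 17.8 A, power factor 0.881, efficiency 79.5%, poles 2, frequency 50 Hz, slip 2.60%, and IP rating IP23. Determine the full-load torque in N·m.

P_in = √3·V·I·cosφ = 1.732 × 690 × 17.8 × 0.881 = 18741 W
P_out = η·P_in = 0.795 × 18741 = 14899 W
n_s = 120×50/2 = 3000 rpm; n = 3000×(1−0.026) = 2922 rpm
ω = 2π×2922/60 = 306 rad/s
τ = P_out/ω = 14899/306 = 48.7 N·m

48.7 N·m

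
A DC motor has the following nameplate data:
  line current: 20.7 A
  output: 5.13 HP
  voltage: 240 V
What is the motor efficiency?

77.0 %

P_out = 5.13 × 746 = 3827 W
P_in = V·I = 240 × 20.7 = 4968 W
η = P_out / P_in = 3827 / 4968 = 0.770 = 77.0%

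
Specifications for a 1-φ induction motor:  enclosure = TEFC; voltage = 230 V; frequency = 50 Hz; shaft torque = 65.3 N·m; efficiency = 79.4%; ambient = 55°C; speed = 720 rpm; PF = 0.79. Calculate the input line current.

34.1 A

ω = 2π×720/60 = 75.4 rad/s; P_out = τω = 65.3 × 75.4 = 4924 W
P_in = P_out / η = 4924 / 0.794 = 6202 W
I = P_in / (V·cosφ) = 6202 / (230 × 0.79) = 34.1 A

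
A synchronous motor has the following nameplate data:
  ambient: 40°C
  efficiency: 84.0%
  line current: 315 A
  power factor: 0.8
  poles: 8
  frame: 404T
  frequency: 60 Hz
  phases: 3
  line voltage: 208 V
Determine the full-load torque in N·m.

809 N·m

P_in = √3·V·I·cosφ = 1.732 × 208 × 315 × 0.8 = 90785 W
P_out = η·P_in = 0.84 × 90785 = 76259 W
n = n_s = 120×60/8 = 900 rpm (synchronous)
ω = 2π×900/60 = 94.25 rad/s
τ = P_out/ω = 76259/94.25 = 809 N·m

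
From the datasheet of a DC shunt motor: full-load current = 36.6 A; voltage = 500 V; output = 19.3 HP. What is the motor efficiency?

P_out = 19.3 × 746 = 14398 W
P_in = V·I = 500 × 36.6 = 18300 W
η = P_out / P_in = 14398 / 18300 = 0.787 = 78.7%

78.7 %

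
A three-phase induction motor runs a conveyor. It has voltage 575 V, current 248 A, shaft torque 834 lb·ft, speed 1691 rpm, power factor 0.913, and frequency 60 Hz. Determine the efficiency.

τ = 834 lb·ft × 1.356 = 1131 N·m
ω = 2π × 1691/60 = 177.1 rad/s; P_out = τω = 1131 × 177.1 = 200300 W
P_in = √3·V_L·I_L·cosφ = 1.732 × 575 × 248 × 0.913 = 225496 W
η = P_out / P_in = 200300 / 225496 = 0.888 = 88.8%

88.8 %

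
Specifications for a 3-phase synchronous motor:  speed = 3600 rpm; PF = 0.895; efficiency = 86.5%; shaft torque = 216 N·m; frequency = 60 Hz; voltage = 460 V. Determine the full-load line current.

132 A

ω = 2π×3600/60 = 377 rad/s; P_out = τω = 216 × 377 = 81432 W
P_in = P_out / η = 81432 / 0.865 = 94141 W
I_L = P_in / (√3·V_L·cosφ) = 94141 / (1.732 × 460 × 0.895) = 132 A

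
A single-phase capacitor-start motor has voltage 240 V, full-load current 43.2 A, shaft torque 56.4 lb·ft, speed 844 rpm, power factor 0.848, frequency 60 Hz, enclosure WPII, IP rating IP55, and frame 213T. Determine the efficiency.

τ = 56.4 lb·ft × 1.356 = 76.48 N·m
ω = 2π × 844/60 = 88.38 rad/s; P_out = τω = 76.48 × 88.38 = 6759 W
P_in = V·I·cosφ = 240 × 43.2 × 0.848 = 8792 W
η = P_out / P_in = 6759 / 8792 = 0.769 = 76.9%

76.9 %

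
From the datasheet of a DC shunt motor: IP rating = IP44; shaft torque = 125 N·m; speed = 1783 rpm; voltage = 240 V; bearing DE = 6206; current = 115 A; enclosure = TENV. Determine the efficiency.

84.6 %

ω = 2π × 1783/60 = 186.7 rad/s; P_out = τω = 125 × 186.7 = 23338 W
P_in = V·I = 240 × 115 = 27600 W
η = P_out / P_in = 23338 / 27600 = 0.846 = 84.6%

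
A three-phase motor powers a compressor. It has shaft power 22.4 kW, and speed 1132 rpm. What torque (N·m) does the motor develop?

ω = 2π × 1132/60 = 118.5 rad/s
τ = P/ω = 22400/118.5 = 189 N·m

189 N·m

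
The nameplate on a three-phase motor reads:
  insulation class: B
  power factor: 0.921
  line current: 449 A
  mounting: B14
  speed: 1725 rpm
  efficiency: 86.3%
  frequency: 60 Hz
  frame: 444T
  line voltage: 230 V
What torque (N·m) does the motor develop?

787 N·m

P_in = √3·V·I·cosφ = 1.732 × 230 × 449 × 0.921 = 164733 W
P_out = η·P_in = 0.863 × 164733 = 142165 W
n = 1725 rpm
ω = 2π×1725/60 = 180.6 rad/s
τ = P_out/ω = 142165/180.6 = 787 N·m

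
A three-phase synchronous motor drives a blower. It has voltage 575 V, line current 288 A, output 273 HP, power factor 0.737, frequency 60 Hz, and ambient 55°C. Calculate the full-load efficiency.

96.3 %

P_out = 273 × 746 = 203658 W
P_in = √3·V_L·I_L·cosφ = 1.732 × 575 × 288 × 0.737 = 211386 W
η = P_out / P_in = 203658 / 211386 = 0.963 = 96.3%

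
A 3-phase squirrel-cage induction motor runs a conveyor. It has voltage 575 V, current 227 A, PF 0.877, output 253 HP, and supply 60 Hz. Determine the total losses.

P_in = √3·V·I·cosφ = 1.732×575×227×0.877 = 198263 W
P_out = 253×746 = 188738 W
Losses = P_in − P_out = 198263 − 188738 = 9525 W

9.53 kW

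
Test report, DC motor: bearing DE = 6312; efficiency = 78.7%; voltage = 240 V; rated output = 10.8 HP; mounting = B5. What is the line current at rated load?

42.7 A

P_out = 10.8 × 746 = 8057 W
P_in = P_out / η = 8057 / 0.787 = 10238 W
I = P_in / V = 10238 / 240 = 42.7 A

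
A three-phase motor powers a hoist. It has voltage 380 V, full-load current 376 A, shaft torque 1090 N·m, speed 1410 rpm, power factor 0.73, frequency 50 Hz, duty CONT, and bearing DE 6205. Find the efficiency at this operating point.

ω = 2π × 1410/60 = 147.7 rad/s; P_out = τω = 1090 × 147.7 = 160993 W
P_in = √3·V_L·I_L·cosφ = 1.732 × 380 × 376 × 0.73 = 180652 W
η = P_out / P_in = 160993 / 180652 = 0.891 = 89.1%

89.1 %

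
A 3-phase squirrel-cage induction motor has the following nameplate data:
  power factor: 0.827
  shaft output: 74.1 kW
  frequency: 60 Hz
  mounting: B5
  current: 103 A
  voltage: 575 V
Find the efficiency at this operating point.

87.3 %

P_out = 74.1 kW = 74100 W
P_in = √3·V_L·I_L·cosφ = 1.732 × 575 × 103 × 0.827 = 84832 W
η = P_out / P_in = 74100 / 84832 = 0.873 = 87.3%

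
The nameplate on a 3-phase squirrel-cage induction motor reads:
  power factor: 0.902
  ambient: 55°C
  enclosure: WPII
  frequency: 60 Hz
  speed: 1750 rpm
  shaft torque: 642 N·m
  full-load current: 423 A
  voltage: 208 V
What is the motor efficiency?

85.6 %

ω = 2π × 1750/60 = 183.3 rad/s; P_out = τω = 642 × 183.3 = 117679 W
P_in = √3·V_L·I_L·cosφ = 1.732 × 208 × 423 × 0.902 = 137454 W
η = P_out / P_in = 117679 / 137454 = 0.856 = 85.6%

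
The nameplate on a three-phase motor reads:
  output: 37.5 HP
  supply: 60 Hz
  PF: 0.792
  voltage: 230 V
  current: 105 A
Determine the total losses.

5.15 kW

P_in = √3·V·I·cosφ = 1.732×230×105×0.792 = 33128 W
P_out = 37.5×746 = 27975 W
Losses = P_in − P_out = 33128 − 27975 = 5153 W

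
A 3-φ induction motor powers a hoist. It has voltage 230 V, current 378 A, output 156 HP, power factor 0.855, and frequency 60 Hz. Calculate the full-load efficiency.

90.4 %

P_out = 156 × 746 = 116376 W
P_in = √3·V_L·I_L·cosφ = 1.732 × 230 × 378 × 0.855 = 128746 W
η = P_out / P_in = 116376 / 128746 = 0.904 = 90.4%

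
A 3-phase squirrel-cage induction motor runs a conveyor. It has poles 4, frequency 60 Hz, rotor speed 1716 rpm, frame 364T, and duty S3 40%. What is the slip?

4.7 %

n_s = 120f/p = 120×60/4 = 1800 rpm
s = (n_s − n)/n_s = (1800 − 1716)/1800 = 0.0467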